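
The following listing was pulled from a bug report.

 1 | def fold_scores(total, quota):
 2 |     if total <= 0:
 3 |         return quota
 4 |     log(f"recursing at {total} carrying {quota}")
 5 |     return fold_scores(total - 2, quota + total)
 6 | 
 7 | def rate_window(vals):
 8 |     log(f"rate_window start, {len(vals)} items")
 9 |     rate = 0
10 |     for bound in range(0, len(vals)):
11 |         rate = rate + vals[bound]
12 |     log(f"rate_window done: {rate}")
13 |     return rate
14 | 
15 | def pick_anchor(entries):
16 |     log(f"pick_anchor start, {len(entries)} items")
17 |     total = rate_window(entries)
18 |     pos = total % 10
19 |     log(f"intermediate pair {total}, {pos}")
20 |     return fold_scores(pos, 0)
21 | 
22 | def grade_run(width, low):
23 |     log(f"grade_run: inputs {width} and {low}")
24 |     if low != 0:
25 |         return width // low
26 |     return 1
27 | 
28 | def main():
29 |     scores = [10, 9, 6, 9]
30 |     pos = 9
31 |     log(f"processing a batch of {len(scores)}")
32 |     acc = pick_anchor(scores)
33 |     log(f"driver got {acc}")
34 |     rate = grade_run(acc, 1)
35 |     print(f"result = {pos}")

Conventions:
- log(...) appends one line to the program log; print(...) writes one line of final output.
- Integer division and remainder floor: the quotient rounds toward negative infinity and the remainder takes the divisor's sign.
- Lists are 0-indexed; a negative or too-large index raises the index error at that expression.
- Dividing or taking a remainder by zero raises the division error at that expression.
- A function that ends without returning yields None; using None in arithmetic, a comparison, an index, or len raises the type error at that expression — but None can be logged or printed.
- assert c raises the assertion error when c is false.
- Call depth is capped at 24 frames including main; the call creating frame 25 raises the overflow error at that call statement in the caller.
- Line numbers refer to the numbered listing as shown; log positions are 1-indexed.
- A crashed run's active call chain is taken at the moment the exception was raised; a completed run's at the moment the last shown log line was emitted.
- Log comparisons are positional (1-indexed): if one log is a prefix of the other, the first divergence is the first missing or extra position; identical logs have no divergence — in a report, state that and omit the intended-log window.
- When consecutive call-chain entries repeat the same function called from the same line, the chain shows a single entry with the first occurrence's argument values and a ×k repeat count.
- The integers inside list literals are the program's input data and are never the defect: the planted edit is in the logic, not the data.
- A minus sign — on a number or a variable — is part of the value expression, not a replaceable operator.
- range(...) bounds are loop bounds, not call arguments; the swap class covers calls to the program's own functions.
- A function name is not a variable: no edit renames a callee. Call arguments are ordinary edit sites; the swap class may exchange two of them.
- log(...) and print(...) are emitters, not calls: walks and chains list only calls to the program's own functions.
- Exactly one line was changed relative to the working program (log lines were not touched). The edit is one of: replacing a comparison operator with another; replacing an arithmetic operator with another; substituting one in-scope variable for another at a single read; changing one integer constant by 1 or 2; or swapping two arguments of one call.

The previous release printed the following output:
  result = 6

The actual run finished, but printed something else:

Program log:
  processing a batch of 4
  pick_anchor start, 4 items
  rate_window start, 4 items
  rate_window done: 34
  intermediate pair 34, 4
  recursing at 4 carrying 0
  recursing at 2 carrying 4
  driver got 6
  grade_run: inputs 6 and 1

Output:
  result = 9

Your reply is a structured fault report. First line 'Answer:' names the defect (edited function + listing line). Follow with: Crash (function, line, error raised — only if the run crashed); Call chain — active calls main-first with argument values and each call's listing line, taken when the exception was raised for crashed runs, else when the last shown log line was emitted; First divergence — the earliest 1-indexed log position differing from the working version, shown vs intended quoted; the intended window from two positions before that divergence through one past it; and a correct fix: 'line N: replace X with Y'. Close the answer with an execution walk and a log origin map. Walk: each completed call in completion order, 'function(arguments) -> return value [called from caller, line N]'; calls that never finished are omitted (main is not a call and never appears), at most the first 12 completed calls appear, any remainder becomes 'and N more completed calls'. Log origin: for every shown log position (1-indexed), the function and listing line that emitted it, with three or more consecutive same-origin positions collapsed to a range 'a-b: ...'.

Answer: the defect is in main at line 35.
Core observation: The two runs log identically and part ways only at the printed values.
Call chain: main -> grade_run(6, 1) (called at line 34).
First divergence: none (the log streams are identical).
Execution walk:
  rate_window([10, 9, 6, 9]) -> 34  [called from pick_anchor, line 17]
  fold_scores(0, 6) -> 6  [called from fold_scores, line 5]
  fold_scores(2, 4) -> 6  [called from fold_scores, line 5]
  fold_scores(4, 0) -> 6  [called from pick_anchor, line 20]
  pick_anchor([10, 9, 6, 9]) -> 6  [called from main, line 32]
  grade_run(6, 1) -> 6  [called from main, line 34]
Log origins:
  1: from main, line 31
  2: from pick_anchor, line 16
  3: from rate_window, line 8
  4: from rate_window, line 12
  5: from pick_anchor, line 19
  6: from fold_scores, line 4
  7: from fold_scores, line 4
  8: from main, line 33
  9: from grade_run, line 23
A correct fix: line 35: replace `pos` with `rate`.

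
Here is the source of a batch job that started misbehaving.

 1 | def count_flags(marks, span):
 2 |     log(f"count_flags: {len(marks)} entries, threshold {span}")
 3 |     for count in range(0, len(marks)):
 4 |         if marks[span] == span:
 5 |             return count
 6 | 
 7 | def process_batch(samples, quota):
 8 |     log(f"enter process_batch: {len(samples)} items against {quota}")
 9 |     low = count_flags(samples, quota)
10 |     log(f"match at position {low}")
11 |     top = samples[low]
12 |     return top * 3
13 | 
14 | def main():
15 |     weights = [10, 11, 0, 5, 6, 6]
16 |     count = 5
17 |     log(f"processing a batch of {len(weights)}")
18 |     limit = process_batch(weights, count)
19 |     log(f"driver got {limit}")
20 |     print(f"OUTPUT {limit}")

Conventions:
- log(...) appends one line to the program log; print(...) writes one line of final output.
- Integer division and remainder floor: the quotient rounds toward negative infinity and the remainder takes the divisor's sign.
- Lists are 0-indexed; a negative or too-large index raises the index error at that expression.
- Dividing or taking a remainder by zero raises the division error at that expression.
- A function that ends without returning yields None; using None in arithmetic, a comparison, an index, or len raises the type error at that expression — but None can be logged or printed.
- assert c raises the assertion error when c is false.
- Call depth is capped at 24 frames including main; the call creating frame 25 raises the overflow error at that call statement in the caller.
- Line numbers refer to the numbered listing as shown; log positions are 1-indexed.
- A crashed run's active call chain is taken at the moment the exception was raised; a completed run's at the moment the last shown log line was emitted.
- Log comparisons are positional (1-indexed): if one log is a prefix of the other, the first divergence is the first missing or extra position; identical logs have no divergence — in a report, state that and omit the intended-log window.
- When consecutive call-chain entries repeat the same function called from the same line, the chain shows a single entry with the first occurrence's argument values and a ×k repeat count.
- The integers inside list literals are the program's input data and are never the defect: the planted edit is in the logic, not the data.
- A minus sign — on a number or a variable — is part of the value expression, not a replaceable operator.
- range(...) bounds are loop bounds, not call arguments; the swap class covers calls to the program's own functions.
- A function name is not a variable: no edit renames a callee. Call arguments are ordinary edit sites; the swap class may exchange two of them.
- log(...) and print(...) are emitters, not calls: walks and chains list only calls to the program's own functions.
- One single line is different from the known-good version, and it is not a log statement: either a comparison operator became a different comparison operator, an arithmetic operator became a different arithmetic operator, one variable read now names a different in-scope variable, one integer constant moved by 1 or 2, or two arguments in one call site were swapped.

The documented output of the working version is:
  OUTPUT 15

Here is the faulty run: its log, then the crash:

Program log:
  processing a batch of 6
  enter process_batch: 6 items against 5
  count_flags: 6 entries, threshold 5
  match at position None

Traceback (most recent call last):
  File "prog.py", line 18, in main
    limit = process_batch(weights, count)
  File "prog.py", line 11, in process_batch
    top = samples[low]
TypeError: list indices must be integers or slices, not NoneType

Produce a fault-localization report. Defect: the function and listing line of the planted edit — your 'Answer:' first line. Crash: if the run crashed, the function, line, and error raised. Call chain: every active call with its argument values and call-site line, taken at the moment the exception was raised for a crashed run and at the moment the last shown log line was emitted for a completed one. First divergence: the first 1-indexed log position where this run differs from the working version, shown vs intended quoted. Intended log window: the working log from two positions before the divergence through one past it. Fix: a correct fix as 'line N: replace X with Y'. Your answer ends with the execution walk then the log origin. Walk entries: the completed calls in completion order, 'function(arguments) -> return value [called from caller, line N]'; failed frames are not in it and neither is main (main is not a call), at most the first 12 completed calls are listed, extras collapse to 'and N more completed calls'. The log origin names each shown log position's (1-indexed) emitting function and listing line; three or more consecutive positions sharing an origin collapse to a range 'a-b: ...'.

Answer: the defect is in count_flags at line 4.
Core observation: The earliest visible damage is log position 4 — 'match at position None' rather than the intended 'match at position 3'.
Crash: process_batch, line 11, TypeError.
Call chain: main -> process_batch([10, 11, 0, 5, 6, 6], 5) (called at line 18).
First divergence: position 4 — shown 'match at position None', intended 'match at position 3'.
Intended log window:
  2: enter process_batch: 6 items against 5
  3: count_flags: 6 entries, threshold 5
  4: match at position 3
  5: driver got 15
Execution walk:
  count_flags([10, 11, 0, 5, 6, 6], 5) -> None  [called from process_batch, line 9]
Origin of each log line:
  1: logged in main at line 17
  2: logged in process_batch at line 8
  3: logged in count_flags at line 2
  4: logged in process_batch at line 10
A correct fix: line 4: replace `marks[span]` with `marks[count]`.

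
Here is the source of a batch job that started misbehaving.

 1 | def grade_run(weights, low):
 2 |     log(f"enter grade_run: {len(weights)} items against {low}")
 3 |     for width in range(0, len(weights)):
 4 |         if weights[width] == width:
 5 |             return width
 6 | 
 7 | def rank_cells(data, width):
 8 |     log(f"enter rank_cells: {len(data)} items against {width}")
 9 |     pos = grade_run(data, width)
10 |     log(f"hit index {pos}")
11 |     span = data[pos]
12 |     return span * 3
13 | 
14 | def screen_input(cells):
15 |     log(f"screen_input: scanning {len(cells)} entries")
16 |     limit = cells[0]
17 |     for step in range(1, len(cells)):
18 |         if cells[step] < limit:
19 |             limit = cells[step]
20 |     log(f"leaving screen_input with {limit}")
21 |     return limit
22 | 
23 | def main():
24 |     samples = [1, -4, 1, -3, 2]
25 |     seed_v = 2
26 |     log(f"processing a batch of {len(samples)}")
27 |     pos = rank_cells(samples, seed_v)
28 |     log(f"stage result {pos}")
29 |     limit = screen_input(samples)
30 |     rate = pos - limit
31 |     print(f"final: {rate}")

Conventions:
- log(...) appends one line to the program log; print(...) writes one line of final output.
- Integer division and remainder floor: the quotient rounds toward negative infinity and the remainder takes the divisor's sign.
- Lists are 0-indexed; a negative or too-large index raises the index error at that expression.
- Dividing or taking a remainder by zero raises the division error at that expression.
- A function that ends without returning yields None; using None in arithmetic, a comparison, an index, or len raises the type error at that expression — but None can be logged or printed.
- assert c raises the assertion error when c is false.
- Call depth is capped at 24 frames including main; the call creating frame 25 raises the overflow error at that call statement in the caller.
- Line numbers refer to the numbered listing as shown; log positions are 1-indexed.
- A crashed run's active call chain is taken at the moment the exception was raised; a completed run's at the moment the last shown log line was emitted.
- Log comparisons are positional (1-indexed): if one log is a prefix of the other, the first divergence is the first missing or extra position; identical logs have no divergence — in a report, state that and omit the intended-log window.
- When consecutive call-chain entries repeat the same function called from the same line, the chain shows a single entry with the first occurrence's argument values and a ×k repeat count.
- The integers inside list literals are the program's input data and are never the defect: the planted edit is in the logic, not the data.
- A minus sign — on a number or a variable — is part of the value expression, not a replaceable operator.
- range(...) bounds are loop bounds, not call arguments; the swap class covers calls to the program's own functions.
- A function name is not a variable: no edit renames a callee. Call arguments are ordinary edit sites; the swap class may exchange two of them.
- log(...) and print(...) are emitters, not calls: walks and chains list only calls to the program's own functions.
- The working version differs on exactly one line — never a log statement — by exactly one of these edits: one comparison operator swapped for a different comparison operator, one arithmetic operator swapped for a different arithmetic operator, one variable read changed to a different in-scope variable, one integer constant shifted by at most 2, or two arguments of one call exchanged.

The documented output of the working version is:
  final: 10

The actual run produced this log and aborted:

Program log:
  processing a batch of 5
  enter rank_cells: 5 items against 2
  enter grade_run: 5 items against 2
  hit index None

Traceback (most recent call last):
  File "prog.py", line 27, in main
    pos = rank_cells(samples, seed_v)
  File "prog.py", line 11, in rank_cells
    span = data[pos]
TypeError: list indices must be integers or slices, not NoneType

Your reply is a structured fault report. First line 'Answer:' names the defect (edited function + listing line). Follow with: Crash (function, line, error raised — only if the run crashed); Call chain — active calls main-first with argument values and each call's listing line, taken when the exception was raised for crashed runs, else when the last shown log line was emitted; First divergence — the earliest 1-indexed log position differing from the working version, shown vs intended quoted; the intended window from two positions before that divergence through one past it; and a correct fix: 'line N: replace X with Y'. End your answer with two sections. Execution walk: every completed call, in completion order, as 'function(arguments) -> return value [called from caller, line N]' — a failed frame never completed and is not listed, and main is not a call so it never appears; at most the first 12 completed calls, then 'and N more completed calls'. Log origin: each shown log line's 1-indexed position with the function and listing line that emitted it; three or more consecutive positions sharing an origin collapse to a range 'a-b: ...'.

Answer: the defect is in grade_run at line 4.
The tell: At log position 4 the runs split — shown 'hit index None', but the working version logs 'hit index 4'.
Crash: rank_cells, line 11, TypeError.
Call chain: main -> rank_cells([1, -4, 1, -3, 2], 2) (called at line 27).
First divergence: at position 4 the run shows 'hit index None' where the working version logs 'hit index 4'.
Intended log window:
  2: enter rank_cells: 5 items against 2
  3: enter grade_run: 5 items against 2
  4: hit index 4
  5: stage result 6
Execution walk:
  grade_run([1, -4, 1, -3, 2], 2) -> None  [called from rank_cells, line 9]
Log origins:
  1 — main, line 26
  2 — rank_cells, line 8
  3 — grade_run, line 2
  4 — rank_cells, line 10
A correct fix: line 4: replace `weights[width] == width` with `weights[width] == low`.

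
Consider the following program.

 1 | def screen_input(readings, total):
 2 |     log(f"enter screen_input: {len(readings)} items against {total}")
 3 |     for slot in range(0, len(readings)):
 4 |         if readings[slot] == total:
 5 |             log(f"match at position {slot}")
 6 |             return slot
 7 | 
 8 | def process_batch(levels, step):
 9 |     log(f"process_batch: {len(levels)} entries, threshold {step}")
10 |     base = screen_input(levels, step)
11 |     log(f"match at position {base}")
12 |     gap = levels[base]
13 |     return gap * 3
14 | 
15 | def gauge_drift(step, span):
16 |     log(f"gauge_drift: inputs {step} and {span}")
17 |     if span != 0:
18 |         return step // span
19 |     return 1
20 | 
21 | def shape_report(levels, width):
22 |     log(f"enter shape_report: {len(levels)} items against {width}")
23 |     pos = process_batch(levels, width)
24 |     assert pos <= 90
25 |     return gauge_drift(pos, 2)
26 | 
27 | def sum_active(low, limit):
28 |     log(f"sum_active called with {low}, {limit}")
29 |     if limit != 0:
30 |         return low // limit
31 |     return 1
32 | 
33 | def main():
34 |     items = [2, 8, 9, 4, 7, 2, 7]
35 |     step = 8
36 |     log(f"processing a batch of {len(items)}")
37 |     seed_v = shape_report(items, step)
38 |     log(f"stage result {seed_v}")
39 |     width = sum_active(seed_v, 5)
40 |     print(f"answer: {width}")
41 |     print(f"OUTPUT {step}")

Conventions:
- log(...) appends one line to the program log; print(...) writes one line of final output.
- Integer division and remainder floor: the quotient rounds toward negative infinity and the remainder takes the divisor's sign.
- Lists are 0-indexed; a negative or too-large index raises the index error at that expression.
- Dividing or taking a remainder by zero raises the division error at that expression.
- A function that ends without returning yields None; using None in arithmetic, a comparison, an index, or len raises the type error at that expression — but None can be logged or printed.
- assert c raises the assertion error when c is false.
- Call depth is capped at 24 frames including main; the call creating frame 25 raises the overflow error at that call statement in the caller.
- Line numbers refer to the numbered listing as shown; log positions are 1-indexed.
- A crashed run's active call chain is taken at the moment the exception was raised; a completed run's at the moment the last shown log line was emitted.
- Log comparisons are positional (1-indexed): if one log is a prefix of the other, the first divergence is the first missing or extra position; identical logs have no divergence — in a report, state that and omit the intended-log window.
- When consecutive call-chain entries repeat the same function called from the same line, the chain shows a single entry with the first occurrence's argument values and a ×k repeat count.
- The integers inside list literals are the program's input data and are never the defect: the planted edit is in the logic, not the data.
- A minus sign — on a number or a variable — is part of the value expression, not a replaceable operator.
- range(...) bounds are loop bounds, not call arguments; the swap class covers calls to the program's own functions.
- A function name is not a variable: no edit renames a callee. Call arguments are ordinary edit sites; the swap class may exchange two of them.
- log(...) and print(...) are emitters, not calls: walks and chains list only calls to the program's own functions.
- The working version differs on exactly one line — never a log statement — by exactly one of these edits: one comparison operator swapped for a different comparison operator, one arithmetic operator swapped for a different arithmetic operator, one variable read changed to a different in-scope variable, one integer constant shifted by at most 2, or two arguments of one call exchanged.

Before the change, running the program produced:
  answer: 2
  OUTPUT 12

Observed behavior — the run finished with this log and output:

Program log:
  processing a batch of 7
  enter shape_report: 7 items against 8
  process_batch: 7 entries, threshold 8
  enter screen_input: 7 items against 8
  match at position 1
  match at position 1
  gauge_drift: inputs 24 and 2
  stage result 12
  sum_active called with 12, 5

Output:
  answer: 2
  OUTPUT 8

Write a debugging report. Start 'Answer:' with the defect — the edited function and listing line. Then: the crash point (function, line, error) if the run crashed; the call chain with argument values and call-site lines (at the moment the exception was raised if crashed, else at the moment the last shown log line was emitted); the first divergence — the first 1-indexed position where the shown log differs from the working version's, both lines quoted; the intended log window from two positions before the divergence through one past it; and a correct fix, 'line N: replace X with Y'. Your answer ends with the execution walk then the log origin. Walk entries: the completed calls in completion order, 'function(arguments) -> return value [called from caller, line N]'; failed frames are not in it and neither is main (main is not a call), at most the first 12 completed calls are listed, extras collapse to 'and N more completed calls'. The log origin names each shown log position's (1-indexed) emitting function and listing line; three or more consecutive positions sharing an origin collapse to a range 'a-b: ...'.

Answer: the defect is in main at line 41.
Key fact: The two runs log identically and part ways only at the printed values.
Call chain: main -> sum_active(12, 5) (called at line 39).
First divergence: none (the log streams are identical).
Execution walk:
  screen_input([2, 8, 9, 4, 7, 2, 7], 8) -> 1  [called from process_batch, line 10]
  process_batch([2, 8, 9, 4, 7, 2, 7], 8) -> 24  [called from shape_report, line 23]
  gauge_drift(24, 2) -> 12  [called from shape_report, line 25]
  shape_report([2, 8, 9, 4, 7, 2, 7], 8) -> 12  [called from main, line 37]
  sum_active(12, 5) -> 2  [called from main, line 39]
Log origins:
  1: emitted by main (line 36)
  2: emitted by shape_report (line 22)
  3: emitted by process_batch (line 9)
  4: emitted by screen_input (line 2)
  5: emitted by screen_input (line 5)
  6: emitted by process_batch (line 11)
  7: emitted by gauge_drift (line 16)
  8: emitted by main (line 38)
  9: emitted by sum_active (line 28)
A correct fix: line 41: replace `step` with `seed_v`.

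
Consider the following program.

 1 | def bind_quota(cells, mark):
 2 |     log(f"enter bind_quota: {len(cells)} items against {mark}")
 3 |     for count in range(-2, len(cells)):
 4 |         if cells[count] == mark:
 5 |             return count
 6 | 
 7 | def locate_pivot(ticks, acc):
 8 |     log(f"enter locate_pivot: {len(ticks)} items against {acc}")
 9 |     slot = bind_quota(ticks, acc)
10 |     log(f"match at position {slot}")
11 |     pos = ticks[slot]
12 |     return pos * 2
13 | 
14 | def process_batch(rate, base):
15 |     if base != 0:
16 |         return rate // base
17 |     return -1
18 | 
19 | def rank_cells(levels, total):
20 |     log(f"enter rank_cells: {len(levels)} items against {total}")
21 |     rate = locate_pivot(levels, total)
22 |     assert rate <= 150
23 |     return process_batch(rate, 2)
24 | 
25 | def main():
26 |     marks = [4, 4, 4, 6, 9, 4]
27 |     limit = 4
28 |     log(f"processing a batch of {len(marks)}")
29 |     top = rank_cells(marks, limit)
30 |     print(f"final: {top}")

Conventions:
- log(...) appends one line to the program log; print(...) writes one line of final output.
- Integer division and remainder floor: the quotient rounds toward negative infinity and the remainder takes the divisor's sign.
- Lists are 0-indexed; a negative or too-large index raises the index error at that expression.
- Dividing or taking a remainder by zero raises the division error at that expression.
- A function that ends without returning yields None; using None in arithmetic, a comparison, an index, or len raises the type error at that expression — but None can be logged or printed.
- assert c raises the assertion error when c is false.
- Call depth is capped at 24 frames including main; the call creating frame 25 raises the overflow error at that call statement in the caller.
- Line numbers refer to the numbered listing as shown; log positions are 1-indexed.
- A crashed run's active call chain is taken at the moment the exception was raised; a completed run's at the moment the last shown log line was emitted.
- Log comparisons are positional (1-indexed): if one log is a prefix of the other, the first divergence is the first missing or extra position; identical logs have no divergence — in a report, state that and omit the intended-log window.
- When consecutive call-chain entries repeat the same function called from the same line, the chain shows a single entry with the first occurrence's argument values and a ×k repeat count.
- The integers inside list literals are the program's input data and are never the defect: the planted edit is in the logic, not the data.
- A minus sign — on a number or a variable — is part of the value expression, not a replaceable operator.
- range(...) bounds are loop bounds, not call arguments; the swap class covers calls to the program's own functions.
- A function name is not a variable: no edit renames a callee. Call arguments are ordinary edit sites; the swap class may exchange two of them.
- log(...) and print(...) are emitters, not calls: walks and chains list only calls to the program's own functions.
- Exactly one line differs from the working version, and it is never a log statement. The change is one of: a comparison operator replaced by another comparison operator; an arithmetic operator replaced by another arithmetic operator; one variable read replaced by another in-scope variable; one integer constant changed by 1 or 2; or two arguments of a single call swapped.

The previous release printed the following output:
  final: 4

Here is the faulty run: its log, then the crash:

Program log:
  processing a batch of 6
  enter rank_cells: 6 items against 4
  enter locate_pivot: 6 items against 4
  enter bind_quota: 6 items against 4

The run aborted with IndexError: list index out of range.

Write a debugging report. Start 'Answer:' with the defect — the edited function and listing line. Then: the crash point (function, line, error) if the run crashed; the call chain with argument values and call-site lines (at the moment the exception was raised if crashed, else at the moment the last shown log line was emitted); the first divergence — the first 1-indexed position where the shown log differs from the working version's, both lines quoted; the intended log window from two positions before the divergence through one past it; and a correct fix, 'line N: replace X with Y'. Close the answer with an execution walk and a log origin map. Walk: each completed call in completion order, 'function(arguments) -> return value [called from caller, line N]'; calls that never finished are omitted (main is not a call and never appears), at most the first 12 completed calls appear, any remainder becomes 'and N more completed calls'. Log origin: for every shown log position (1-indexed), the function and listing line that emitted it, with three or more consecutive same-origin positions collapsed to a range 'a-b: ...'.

Answer: the defect is in bind_quota at line 3.
Key observation: The faulty run's log stops after 4 lines; the working version's next line would be 'match at position 0'.
Crash: bind_quota, line 4, IndexError.
Call chain: main -> rank_cells([4, 4, 4, 6, 9, 4], 4) (called at line 29) -> locate_pivot([4, 4, 4, 6, 9, 4], 4) (called at line 21) -> bind_quota([4, 4, 4, 6, 9, 4], 4) (called at line 9).
First divergence: position 5 — after 4 matching lines the faulty run goes silent; intended next line 'match at position 0'.
Intended log window:
  3: enter locate_pivot: 6 items against 4
  4: enter bind_quota: 6 items against 4
  5: match at position 0
Execution walk:
  (no call completed)
Origin of each log line:
  1: logged in main at line 28
  2: logged in rank_cells at line 20
  3: logged in locate_pivot at line 8
  4: logged in bind_quota at line 2
A correct fix: line 3: replace `-2` with `0`.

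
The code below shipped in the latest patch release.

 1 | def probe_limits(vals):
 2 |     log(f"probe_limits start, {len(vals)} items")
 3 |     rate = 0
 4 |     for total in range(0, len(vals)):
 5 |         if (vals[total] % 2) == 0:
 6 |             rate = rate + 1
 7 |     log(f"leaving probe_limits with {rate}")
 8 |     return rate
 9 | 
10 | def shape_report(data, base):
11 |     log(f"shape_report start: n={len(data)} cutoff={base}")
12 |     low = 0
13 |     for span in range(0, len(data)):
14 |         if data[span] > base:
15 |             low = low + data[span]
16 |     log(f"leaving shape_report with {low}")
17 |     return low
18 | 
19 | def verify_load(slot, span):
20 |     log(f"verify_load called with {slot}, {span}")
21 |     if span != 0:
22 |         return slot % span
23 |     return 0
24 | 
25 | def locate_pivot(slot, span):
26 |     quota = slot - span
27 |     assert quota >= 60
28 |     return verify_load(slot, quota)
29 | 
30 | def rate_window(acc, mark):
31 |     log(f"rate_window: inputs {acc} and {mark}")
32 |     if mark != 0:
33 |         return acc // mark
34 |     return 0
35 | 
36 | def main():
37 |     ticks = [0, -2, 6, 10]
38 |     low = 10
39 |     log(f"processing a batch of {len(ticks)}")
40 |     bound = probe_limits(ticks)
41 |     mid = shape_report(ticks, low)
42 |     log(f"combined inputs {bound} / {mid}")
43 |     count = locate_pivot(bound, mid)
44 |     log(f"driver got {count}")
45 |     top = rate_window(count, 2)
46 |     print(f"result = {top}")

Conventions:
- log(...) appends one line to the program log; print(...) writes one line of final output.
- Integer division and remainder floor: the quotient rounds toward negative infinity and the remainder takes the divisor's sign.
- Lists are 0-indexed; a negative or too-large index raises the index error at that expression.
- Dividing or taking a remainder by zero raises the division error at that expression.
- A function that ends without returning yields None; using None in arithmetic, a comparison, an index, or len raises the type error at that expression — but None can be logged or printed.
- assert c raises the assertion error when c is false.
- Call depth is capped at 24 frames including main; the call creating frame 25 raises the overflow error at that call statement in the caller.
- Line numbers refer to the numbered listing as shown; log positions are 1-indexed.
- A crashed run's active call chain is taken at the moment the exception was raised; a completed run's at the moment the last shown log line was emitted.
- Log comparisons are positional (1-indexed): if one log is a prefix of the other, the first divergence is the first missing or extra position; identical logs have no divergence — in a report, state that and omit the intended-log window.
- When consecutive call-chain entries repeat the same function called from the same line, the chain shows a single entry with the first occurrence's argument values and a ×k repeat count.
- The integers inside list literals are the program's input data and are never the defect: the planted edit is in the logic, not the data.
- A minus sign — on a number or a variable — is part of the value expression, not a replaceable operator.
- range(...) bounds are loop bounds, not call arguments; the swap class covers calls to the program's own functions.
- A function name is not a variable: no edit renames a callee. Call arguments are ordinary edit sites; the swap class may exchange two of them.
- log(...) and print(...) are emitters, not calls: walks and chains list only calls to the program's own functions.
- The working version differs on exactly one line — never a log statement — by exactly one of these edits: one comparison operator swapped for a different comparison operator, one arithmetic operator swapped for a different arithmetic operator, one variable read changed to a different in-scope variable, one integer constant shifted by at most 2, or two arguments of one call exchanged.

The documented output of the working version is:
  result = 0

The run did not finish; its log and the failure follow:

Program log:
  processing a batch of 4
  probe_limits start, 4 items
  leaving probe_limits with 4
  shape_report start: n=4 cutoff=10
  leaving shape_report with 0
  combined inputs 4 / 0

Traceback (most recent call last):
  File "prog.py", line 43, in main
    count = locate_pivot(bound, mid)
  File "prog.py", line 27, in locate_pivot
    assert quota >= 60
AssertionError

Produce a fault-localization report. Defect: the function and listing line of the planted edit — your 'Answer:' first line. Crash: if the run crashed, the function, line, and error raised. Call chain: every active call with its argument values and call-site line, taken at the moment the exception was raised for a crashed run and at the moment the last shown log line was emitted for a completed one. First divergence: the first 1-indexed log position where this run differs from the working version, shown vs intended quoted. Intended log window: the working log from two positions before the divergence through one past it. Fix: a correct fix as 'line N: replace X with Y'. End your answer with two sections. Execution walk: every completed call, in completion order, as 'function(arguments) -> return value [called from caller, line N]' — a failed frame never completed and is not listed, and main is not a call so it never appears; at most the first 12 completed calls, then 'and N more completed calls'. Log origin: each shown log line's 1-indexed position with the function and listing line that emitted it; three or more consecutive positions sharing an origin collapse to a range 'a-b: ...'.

Answer: the defect is in locate_pivot at line 27.
The tell: The faulty run's log stops after 6 lines; the working version's next line would be 'verify_load called with 4, 4'.
Crash: locate_pivot, line 27, AssertionError.
Call chain: main -> locate_pivot(4, 0) (called at line 43).
First divergence: position 7 (shown log ended at 6 lines; the working version continues: 'verify_load called with 4, 4').
Intended log window:
  5: leaving shape_report with 0
  6: combined inputs 4 / 0
  7: verify_load called with 4, 4
  8: driver got 0
Execution walk:
  probe_limits([0, -2, 6, 10]) -> 4  [called from main, line 40]
  shape_report([0, -2, 6, 10], 10) -> 0  [called from main, line 41]
Log origins:
  1: emitted by main (line 39)
  2: emitted by probe_limits (line 2)
  3: emitted by probe_limits (line 7)
  4: emitted by shape_report (line 11)
  5: emitted by shape_report (line 16)
  6: emitted by main (line 42)
A correct fix: line 27: replace `>=` with `<=`.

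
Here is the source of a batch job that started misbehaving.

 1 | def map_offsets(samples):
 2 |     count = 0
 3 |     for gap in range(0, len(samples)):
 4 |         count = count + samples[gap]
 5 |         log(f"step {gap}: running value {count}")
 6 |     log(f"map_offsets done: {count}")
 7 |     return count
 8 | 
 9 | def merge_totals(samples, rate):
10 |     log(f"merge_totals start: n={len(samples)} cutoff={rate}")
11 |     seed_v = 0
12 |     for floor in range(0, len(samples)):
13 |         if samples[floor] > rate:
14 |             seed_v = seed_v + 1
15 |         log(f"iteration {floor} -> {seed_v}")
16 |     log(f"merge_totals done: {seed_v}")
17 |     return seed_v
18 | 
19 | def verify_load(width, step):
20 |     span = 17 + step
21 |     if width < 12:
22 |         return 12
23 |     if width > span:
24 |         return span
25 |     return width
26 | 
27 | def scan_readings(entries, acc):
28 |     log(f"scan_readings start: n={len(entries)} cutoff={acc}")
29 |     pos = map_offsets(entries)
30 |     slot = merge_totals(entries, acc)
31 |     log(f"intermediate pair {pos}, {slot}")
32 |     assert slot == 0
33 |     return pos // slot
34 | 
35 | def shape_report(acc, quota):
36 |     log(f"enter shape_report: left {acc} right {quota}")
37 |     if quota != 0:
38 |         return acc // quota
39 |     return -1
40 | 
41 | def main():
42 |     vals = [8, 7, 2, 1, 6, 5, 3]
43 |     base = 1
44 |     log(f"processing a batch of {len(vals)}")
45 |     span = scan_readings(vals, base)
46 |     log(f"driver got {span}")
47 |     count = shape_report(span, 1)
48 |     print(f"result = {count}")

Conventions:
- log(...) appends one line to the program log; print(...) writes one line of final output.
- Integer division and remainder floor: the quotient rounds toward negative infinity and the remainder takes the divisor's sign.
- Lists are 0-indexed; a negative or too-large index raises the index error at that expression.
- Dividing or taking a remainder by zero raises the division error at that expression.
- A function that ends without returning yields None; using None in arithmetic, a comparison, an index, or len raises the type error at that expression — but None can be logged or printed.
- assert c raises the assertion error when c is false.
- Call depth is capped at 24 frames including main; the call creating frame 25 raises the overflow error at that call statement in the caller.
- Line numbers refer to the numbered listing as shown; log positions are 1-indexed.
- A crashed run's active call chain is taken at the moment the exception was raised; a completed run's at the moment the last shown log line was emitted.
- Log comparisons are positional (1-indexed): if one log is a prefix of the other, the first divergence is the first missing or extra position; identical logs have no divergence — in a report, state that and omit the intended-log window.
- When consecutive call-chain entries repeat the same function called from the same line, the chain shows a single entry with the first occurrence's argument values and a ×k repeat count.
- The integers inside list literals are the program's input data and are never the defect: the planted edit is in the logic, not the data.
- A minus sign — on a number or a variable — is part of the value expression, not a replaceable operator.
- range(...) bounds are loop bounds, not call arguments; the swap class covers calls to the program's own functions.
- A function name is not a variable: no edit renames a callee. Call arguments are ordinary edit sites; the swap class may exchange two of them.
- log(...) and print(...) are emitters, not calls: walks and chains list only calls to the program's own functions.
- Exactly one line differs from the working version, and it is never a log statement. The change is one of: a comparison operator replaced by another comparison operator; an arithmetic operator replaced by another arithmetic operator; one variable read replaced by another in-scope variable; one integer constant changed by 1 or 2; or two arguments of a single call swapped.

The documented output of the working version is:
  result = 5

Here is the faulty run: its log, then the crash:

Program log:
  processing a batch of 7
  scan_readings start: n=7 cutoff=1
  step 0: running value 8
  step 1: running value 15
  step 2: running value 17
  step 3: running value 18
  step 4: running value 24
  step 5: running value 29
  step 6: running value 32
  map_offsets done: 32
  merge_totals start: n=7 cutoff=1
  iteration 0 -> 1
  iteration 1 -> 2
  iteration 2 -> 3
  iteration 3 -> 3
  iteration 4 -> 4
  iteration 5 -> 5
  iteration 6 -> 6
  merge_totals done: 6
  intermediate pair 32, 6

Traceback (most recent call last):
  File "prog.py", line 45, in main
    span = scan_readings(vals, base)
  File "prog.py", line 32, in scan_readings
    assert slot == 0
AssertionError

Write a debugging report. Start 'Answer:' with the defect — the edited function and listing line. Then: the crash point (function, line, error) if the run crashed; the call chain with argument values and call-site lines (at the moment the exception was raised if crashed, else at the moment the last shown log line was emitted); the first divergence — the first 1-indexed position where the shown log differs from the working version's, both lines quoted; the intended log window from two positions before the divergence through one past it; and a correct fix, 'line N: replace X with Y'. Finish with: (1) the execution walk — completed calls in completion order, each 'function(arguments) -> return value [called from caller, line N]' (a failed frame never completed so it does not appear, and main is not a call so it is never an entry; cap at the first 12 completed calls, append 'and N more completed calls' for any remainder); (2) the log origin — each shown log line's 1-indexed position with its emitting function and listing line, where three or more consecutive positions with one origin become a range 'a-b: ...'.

Answer: the defect is in scan_readings at line 32.
The tell: The faulty run's log stops after 20 lines; the working version's next line would be 'driver got 5'.
Crash: scan_readings, line 32, AssertionError.
Call chain: main -> scan_readings([8, 7, 2, 1, 6, 5, 3], 1) (called at line 45).
First divergence: position 21 (shown log ended at 20 lines; the working version continues: 'driver got 5').
Intended log window:
  19: merge_totals done: 6
  20: intermediate pair 32, 6
  21: driver got 5
  22: enter shape_report: left 5 right 1
Execution walk:
  map_offsets([8, 7, 2, 1, 6, 5, 3]) -> 32  [called from scan_readings, line 29]
  merge_totals([8, 7, 2, 1, 6, 5, 3], 1) -> 6  [called from scan_readings, line 30]
Log origins:
  1: from main, line 44
  2: from scan_readings, line 28
  3-9: from map_offsets, line 5
  10: from map_offsets, line 6
  11: from merge_totals, line 10
  12-18: from merge_totals, line 15
  19: from merge_totals, line 16
  20: from scan_readings, line 31
A correct fix: line 32: replace `==` with `>`.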